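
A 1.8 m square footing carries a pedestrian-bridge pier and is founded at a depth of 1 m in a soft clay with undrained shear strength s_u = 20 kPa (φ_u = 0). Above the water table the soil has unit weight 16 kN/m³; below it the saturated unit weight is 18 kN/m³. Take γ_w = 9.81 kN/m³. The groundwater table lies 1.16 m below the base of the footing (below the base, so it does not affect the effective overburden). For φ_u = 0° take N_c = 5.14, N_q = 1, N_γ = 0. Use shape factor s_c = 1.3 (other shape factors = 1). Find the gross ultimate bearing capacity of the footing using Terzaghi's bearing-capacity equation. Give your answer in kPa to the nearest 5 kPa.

q = γ·D_f = 16 × 1 = 16 kPa.
c·N_c·s_c = 20 × 5.14 × 1.3 = 133.64 kPa
q·N_q = 16 × 1 = 16 kPa
q_ult = 133.64 + 16 = 149.64 kPa.

q_ult ≈ 150 kPa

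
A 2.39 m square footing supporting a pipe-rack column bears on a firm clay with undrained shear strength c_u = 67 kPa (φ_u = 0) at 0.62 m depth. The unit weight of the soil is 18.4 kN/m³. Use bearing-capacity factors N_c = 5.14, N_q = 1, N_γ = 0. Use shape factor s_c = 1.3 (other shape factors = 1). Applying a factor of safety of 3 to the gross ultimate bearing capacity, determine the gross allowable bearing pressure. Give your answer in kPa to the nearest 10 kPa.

Effective surcharge at the founding depth q = γ·D_f = 18.4 × 0.62 = 11.408 kPa.
q_ult = c·N_c·s_c + q·N_q
     = 67 × 5.14 × 1.3 + 11.408 × 1
     = 447.69 + 11.408 = 459.1 kPa.
q_all = q_ult / FS = 459.1 / 3 = 153.03 kPa.

q_all ≈ 150 kPa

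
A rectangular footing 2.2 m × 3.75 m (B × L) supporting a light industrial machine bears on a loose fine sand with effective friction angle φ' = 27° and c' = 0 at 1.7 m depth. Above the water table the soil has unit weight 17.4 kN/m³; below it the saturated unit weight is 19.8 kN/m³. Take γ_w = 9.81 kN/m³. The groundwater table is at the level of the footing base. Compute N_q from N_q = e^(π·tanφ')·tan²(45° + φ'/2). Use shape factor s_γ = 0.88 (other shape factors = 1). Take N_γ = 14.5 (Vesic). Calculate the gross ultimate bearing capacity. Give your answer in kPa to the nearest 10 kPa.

q_ult ≈ 530 kPa

tan27° = 0.5095, so N_q = e^(π×0.5095)·tan²(58.5°) = 4.957 × 2.663 = 13.2.
q = γ·D_f = 17.4 × 1.7 = 29.58 kPa.
For the ½γBN_γ term take γ' = 19.8 − 9.81 = 9.99 kN/m³ (soil below base is submerged).
q·N_q = 29.58 × 13.199 = 390.43 kPa
0.5·γ·B·N_γ·s_γ = 0.5 × 9.99 × 2.2 × 14.5 × 0.88 = 140.22 kPa
q_ult = 390.43 + 140.22 = 530.65 kPa.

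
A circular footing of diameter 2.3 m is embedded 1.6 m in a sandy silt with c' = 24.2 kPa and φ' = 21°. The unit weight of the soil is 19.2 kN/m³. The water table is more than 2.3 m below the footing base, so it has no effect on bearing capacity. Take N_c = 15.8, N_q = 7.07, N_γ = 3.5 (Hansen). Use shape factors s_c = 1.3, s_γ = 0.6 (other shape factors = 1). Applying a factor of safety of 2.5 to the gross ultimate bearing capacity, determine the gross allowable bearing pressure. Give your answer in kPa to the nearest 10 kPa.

q_all ≈ 300 kPa

Effective surcharge at the founding depth q = γ·D_f = 19.2 × 1.6 = 30.72 kPa.
q_ult = c·N_c·s_c + q·N_q + 0.5·γ·B·N_γ·s_γ
     = 24.2 × 15.8 × 1.3 + 30.72 × 7.07 + 0.5 × 19.2 × 2.3 × 3.5 × 0.6
     = 497.07 + 217.19 + 46.368 = 760.63 kPa.
q_all = q_ult / FS = 760.63 / 2.5 = 304.25 kPa.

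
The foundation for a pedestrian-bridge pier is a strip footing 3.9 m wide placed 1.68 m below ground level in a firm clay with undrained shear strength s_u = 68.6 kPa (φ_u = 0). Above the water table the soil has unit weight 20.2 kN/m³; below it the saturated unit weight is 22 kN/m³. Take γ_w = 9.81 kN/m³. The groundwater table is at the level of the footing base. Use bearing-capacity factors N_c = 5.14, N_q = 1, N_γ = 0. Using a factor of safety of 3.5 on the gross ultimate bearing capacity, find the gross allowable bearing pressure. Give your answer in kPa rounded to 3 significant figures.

q = γ·D_f = 20.2 × 1.68 = 33.936 kPa.
c·N_c = 68.6 × 5.14 = 352.6 kPa
q·N_q = 33.936 × 1 = 33.936 kPa
q_ult = 352.6 + 33.936 = 386.54 kPa.
q_all = 386.54 / 3.5 = 110.44 kPa.

q_all ≈ 110 kPa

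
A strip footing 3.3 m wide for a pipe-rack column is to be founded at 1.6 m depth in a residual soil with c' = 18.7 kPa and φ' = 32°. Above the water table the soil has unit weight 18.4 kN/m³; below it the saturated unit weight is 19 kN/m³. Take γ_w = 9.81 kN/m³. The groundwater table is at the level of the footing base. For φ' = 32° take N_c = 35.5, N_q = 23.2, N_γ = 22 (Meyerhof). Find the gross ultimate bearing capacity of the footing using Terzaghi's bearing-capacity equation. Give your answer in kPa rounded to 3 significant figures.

q_ult ≈ 1680 kPa

Overburden at base level: q = 18.4 × 1.6 = 29.44 kPa.
Below the base the soil is submerged, so the ½γBN_γ term uses γ' = 19 − 9.81 = 9.19 kN/m³.
Cohesion term c·N_c = 18.7 × 35.5 = 663.85 kPa; surcharge term q·N_q = 29.44 × 23.2 = 683.01 kPa; self-weight term 0.5·γ·B·N_γ = 0.5 × 9.19 × 3.3 × 22 = 333.6 kPa.
q_ult = 663.85 + 683.01 + 333.6 = 1680.5 kPa.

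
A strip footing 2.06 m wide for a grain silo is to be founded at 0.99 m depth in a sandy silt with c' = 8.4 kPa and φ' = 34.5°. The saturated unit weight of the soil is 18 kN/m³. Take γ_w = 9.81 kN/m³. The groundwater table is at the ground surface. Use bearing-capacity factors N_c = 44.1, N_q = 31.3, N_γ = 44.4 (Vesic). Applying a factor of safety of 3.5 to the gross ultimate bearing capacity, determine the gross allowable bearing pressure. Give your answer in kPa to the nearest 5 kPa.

q_all ≈ 285 kPa

With the water table at the surface the whole profile is submerged: γ' = 18 − 9.81 = 8.19 kN/m³, so q = γ'·D_f = 8.1081 kPa; the same γ' applies in the ½γBN_γ term.
q_ult = c·N_c + q·N_q + 0.5·γ·B·N_γ
     = 8.4 × 44.1 + 8.1081 × 31.3 + 0.5 × 8.19 × 2.06 × 44.4
     = 370.44 + 253.78 + 374.55 = 998.77 kPa.
q_all = q_ult / FS = 998.77 / 3.5 = 285.36 kPa.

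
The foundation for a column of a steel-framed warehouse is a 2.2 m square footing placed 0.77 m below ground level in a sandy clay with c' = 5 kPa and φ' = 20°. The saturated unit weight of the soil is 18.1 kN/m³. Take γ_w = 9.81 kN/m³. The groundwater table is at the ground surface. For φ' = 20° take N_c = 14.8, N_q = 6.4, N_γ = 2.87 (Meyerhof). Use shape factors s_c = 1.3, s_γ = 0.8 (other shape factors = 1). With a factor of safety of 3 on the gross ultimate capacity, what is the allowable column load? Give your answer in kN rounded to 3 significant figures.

P_all ≈ 255 kN

γ' = 18.1 − 9.81 = 8.29 kN/m³ (submerged throughout). q = 8.29 × 0.77 = 6.3833 kPa; the same γ' applies in the ½γBN_γ term.
c·N_c·s_c = 5 × 14.8 × 1.3 = 96.2 kPa
q·N_q = 6.3833 × 6.4 = 40.853 kPa
0.5·γ·B·N_γ·s_γ = 0.5 × 8.29 × 2.2 × 2.87 × 0.8 = 20.937 kPa
q_ult = 96.2 + 40.853 + 20.937 = 157.99 kPa.
Gross allowable pressure q_all = 157.99 / 3 = 52.663 kPa.
Footing area = 4.84 m², so allowable column load = 52.663 × 4.84 = 254.89 kN.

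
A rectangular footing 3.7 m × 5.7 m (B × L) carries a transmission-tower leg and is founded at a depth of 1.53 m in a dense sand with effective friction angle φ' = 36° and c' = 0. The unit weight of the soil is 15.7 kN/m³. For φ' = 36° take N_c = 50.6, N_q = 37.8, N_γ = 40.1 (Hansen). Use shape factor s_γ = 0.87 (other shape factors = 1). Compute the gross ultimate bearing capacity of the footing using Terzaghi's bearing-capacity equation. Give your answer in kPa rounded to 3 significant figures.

Effective surcharge at the founding depth q = γ·D_f = 15.7 × 1.53 = 24.021 kPa.
q_ult = q·N_q + 0.5·γ·B·N_γ·s_γ
     = 24.021 × 37.8 + 0.5 × 15.7 × 3.7 × 40.1 × 0.87
     = 907.99 + 1013.3 = 1921.3 kPa.

q_ult ≈ 1920 kPa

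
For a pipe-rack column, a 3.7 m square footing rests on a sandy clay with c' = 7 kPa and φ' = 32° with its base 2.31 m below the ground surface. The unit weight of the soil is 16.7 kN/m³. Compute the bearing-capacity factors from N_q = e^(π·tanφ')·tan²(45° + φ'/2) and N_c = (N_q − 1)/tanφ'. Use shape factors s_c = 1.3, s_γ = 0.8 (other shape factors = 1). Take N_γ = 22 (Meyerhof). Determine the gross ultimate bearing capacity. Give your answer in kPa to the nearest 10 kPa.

q_ult ≈ 1760 kPa

tan32° = 0.6249, so N_q = e^(π×0.6249)·tan²(61°) = 7.121 × 3.255 = 23.18.
N_c = (23.18 − 1)/tan32° = 35.49.
Overburden at base level: q = 16.7 × 2.31 = 38.577 kPa.
Cohesion term c·N_c·s_c = 7 × 35.49 × 1.3 = 322.96 kPa; surcharge term q·N_q = 38.577 × 23.177 = 894.09 kPa; self-weight term 0.5·γ·B·N_γ·s_γ = 0.5 × 16.7 × 3.7 × 22 × 0.8 = 543.75 kPa.
q_ult = 322.96 + 894.09 + 543.75 = 1760.8 kPa.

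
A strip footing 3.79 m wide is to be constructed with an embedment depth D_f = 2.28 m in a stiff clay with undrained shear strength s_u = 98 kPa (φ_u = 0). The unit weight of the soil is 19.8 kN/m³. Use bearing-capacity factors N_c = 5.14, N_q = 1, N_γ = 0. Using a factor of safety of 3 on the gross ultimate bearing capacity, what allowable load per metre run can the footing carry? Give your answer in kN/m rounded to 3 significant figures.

≈ 693 kN/m

Overburden at base level: q = 19.8 × 2.28 = 45.144 kPa.
Cohesion term c·N_c = 98 × 5.14 = 503.72 kPa; surcharge term q·N_q = 45.144 × 1 = 45.144 kPa.
q_ult = 503.72 + 45.144 = 548.86 kPa.
Gross allowable pressure q_all = 548.86 / 3 = 182.95 kPa.
Allowable wall load = q_all × B = 182.95 × 3.79 = 693.4 kN per metre run.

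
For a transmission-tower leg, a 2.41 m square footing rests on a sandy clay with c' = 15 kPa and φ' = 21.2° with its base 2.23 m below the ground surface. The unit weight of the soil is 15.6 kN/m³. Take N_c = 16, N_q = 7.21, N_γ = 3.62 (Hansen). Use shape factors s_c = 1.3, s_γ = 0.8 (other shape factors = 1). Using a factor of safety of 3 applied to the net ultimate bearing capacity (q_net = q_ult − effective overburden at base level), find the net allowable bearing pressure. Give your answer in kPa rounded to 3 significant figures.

Effective surcharge at the founding depth q = γ·D_f = 15.6 × 2.23 = 34.788 kPa.
q_ult = c·N_c·s_c + q·N_q + 0.5·γ·B·N_γ·s_γ
     = 15 × 16 × 1.3 + 34.788 × 7.21 + 0.5 × 15.6 × 2.41 × 3.62 × 0.8
     = 312 + 250.82 + 54.439 = 617.26 kPa.
Net ultimate: q_net = 617.26 − 34.788 = 582.47 kPa.
q_all(net) = 582.47 / 3 = 194.16 kPa.

q_all(net) ≈ 194 kPa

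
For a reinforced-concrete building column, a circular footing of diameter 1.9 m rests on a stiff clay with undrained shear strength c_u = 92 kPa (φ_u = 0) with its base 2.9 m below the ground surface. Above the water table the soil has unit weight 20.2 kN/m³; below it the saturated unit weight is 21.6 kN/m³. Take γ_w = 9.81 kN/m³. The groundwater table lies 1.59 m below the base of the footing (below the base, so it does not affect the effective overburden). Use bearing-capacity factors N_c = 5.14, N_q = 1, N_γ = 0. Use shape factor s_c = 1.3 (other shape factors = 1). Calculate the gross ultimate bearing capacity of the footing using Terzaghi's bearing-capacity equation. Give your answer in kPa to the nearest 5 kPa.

q_ult ≈ 675 kPa

Effective surcharge at the founding depth q = γ·D_f = 20.2 × 2.9 = 58.58 kPa.
q_ult = c·N_c·s_c + q·N_q
     = 92 × 5.14 × 1.3 + 58.58 × 1
     = 614.74 + 58.58 = 673.32 kPa.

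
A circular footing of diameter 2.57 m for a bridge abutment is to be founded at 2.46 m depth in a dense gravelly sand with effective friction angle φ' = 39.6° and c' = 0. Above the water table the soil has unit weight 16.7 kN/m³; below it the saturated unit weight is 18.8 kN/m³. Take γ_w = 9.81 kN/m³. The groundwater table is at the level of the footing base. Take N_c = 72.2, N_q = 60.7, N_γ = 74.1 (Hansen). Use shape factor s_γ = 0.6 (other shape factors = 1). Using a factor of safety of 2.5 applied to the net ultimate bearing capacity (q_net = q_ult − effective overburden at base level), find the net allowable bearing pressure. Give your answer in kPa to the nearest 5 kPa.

q_all(net) ≈ 1185 kPa

Overburden at base level: q = 16.7 × 2.46 = 41.082 kPa.
Below the base the soil is submerged, so the ½γBN_γ term uses γ' = 18.8 − 9.81 = 8.99 kN/m³.
Surcharge term q·N_q = 41.082 × 60.7 = 2493.7 kPa; self-weight term 0.5·γ·B·N_γ·s_γ = 0.5 × 8.99 × 2.57 × 74.1 × 0.6 = 513.61 kPa.
q_ult = 2493.7 + 513.61 = 3007.3 kPa.
Net ultimate: q_net = 3007.3 − 41.082 = 2966.2 kPa.
q_all(net) = 2966.2 / 2.5 = 1186.5 kPa.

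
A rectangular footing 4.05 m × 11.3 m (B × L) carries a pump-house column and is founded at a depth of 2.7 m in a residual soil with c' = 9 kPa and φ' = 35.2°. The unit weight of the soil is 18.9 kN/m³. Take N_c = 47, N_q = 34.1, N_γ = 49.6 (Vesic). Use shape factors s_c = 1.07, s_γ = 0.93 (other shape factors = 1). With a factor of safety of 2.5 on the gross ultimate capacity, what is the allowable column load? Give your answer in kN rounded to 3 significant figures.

P_all ≈ 72500 kN

Overburden at base level: q = 18.9 × 2.7 = 51.03 kPa.
Cohesion term c·N_c·s_c = 9 × 47 × 1.07 = 452.61 kPa; surcharge term q·N_q = 51.03 × 34.1 = 1740.1 kPa; self-weight term 0.5·γ·B·N_γ·s_γ = 0.5 × 18.9 × 4.05 × 49.6 × 0.93 = 1765.4 kPa.
q_ult = 452.61 + 1740.1 + 1765.4 = 3958.2 kPa.
Gross allowable pressure q_all = 3958.2 / 2.5 = 1583.3 kPa.
Footing area = 45.765 m², so allowable column load = 1583.3 × 45.765 = 72458 kN.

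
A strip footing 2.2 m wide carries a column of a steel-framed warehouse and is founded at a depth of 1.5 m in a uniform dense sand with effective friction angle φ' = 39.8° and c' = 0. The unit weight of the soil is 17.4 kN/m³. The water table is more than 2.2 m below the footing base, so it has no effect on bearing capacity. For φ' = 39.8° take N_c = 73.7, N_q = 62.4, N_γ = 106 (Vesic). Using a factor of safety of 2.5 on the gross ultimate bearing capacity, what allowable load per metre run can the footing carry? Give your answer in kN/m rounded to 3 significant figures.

Effective surcharge at the founding depth q = γ·D_f = 17.4 × 1.5 = 26.1 kPa.
q_ult = q·N_q + 0.5·γ·B·N_γ
     = 26.1 × 62.4 + 0.5 × 17.4 × 2.2 × 106
     = 1628.6 + 2028.8 = 3657.5 kPa.
Gross allowable pressure q_all = 3657.5 / 2.5 = 1463 kPa.
Allowable wall load = q_all × B = 1463 × 2.2 = 3218.6 kN per metre run.

≈ 3220 kN/m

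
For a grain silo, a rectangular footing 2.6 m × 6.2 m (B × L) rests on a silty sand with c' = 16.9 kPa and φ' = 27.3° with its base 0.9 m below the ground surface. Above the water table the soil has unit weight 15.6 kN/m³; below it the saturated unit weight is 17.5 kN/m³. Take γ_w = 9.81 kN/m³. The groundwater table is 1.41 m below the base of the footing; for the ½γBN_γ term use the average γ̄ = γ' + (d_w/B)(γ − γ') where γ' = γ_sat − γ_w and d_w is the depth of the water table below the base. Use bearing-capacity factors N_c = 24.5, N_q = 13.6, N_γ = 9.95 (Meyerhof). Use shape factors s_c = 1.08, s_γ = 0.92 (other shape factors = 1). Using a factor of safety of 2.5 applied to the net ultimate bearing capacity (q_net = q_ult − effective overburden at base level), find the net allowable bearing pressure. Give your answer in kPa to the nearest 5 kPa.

q_all(net) ≈ 305 kPa

Overburden at base level: q = 15.6 × 0.9 = 14.04 kPa.
The water table is 1.41 m below the base (< B = 2.6 m), so the ½γBN_γ term uses γ̄ = γ' + (d_w/B)(γ − γ') = 7.69 + (1.41/2.6)(15.6 − 7.69) = 11.98 kN/m³.
Cohesion term c·N_c·s_c = 16.9 × 24.5 × 1.08 = 447.17 kPa; surcharge term q·N_q = 14.04 × 13.6 = 190.94 kPa; self-weight term 0.5·γ·B·N_γ·s_γ = 0.5 × 11.98 × 2.6 × 9.95 × 0.92 = 142.56 kPa.
q_ult = 447.17 + 190.94 + 142.56 = 780.68 kPa.
Net ultimate: q_net = 780.68 − 14.04 = 766.64 kPa.
q_all(net) = 766.64 / 2.5 = 306.66 kPa.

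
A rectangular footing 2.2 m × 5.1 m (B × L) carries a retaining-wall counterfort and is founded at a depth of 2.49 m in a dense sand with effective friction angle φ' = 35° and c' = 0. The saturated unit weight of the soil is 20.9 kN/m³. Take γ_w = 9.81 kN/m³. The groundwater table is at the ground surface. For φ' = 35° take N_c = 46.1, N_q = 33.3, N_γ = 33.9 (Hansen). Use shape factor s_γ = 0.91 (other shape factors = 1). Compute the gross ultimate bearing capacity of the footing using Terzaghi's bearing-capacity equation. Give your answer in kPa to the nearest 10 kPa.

q_ult ≈ 1300 kPa

With the water table at the surface the whole profile is submerged: γ' = 20.9 − 9.81 = 11.09 kN/m³, so q = γ'·D_f = 27.614 kPa; the same γ' applies in the ½γBN_γ term.
q_ult = q·N_q + 0.5·γ·B·N_γ·s_γ
     = 27.614 × 33.3 + 0.5 × 11.09 × 2.2 × 33.9 × 0.91
     = 919.55 + 376.33 = 1295.9 kPa.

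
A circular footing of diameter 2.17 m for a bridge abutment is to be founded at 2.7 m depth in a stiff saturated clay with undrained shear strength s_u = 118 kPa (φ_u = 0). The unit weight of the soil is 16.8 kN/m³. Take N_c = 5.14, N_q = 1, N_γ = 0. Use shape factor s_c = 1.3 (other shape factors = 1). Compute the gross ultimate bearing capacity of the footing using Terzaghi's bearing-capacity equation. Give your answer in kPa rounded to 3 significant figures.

q_ult ≈ 834 kPa

Effective surcharge at the founding depth q = γ·D_f = 16.8 × 2.7 = 45.36 kPa.
q_ult = c·N_c·s_c + q·N_q
     = 118 × 5.14 × 1.3 + 45.36 × 1
     = 788.48 + 45.36 = 833.84 kPa.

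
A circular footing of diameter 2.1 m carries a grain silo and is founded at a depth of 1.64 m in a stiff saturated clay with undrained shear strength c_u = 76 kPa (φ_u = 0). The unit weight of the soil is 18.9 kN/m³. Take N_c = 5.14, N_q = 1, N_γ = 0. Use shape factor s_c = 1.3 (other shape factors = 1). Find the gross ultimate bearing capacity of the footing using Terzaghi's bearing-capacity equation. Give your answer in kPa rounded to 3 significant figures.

q_ult ≈ 539 kPa

Effective surcharge at the founding depth q = γ·D_f = 18.9 × 1.64 = 30.996 kPa.
q_ult = c·N_c·s_c + q·N_q
     = 76 × 5.14 × 1.3 + 30.996 × 1
     = 507.83 + 30.996 = 538.83 kPa.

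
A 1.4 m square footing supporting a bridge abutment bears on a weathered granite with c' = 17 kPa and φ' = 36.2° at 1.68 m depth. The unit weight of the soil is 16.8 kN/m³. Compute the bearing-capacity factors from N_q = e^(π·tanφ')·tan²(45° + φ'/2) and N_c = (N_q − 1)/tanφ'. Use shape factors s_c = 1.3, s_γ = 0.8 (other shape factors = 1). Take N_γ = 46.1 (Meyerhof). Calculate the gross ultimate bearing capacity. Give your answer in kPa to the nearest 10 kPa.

q_ult ≈ 2670 kPa

tan36.2° = 0.7319, so N_q = e^(π×0.7319)·tan²(63.1°) = 9.967 × 3.885 = 38.73.
N_c = (38.73 − 1)/tan36.2° = 51.54.
Effective surcharge at the founding depth q = γ·D_f = 16.8 × 1.68 = 28.224 kPa.
q_ult = c·N_c·s_c + q·N_q + 0.5·γ·B·N_γ·s_γ
     = 17 × 51.545 × 1.3 + 28.224 × 38.725 + 0.5 × 16.8 × 1.4 × 46.1 × 0.8
     = 1139.1 + 1093 + 433.71 = 2665.8 kPa.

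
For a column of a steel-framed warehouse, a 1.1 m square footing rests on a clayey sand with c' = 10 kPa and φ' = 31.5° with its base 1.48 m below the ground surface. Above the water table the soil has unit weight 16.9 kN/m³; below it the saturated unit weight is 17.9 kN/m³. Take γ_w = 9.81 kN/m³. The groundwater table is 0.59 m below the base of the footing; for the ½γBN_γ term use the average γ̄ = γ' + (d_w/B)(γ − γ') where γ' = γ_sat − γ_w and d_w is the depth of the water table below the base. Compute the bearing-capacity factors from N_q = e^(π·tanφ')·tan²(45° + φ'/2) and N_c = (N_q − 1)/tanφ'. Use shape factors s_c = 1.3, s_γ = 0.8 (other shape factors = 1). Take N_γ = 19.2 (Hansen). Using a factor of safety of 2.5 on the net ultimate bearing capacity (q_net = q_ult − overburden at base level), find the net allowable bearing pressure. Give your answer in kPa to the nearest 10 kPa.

N_q = e^(π·tan31.5°)·tan²(60.75°) = 21.86; N_c = (N_q − 1)/tanφ' = 34.04.
q = γ·D_f = 16.9 × 1.48 = 25.012 kPa.
γ' = 8.09 kN/m³; averaging over the depth B below the base, γ̄ = γ' + (d_w/B)(γ − γ') = 12.815 kN/m³.
c·N_c·s_c = 10 × 34.042 × 1.3 = 442.55 kPa
q·N_q = 25.012 × 21.861 = 546.79 kPa
0.5·γ·B·N_γ·s_γ = 0.5 × 12.815 × 1.1 × 19.2 × 0.8 = 108.26 kPa
q_ult = 442.55 + 546.79 + 108.26 = 1097.6 kPa.
q_net = 1097.6 − 25.012 = 1072.6 kPa.
q_all(net) = 1072.6 / 2.5 = 429.04 kPa.

q_all(net) ≈ 430 kPa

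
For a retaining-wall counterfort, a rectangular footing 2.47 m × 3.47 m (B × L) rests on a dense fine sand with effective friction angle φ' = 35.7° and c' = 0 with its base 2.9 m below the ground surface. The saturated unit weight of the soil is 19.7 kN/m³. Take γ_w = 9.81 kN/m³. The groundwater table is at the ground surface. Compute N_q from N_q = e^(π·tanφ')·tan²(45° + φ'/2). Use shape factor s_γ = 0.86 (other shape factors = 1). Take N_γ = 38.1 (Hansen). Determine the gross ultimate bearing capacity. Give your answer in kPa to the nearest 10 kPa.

tan35.7° = 0.7186, so N_q = e^(π×0.7186)·tan²(62.85°) = 9.559 × 3.802 = 36.35.
With the water table at the surface the whole profile is submerged: γ' = 19.7 − 9.81 = 9.89 kN/m³, so q = γ'·D_f = 28.681 kPa; the same γ' applies in the ½γBN_γ term.
q_ult = q·N_q + 0.5·γ·B·N_γ·s_γ
     = 28.681 × 36.346 + 0.5 × 9.89 × 2.47 × 38.1 × 0.86
     = 1042.5 + 400.21 = 1442.7 kPa.

q_ult ≈ 1440 kPa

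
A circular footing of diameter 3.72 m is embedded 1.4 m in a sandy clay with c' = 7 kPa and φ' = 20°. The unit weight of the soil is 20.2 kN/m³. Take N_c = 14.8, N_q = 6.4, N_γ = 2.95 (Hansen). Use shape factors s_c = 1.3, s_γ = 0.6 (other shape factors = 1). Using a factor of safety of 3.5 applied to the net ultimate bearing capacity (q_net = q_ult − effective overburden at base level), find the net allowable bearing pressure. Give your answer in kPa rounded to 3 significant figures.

q_all(net) ≈ 101 kPa

Effective surcharge at the founding depth q = γ·D_f = 20.2 × 1.4 = 28.28 kPa.
q_ult = c·N_c·s_c + q·N_q + 0.5·γ·B·N_γ·s_γ
     = 7 × 14.8 × 1.3 + 28.28 × 6.4 + 0.5 × 20.2 × 3.72 × 2.95 × 0.6
     = 134.68 + 180.99 + 66.502 = 382.17 kPa.
Net ultimate: q_net = 382.17 − 28.28 = 353.89 kPa.
q_all(net) = 353.89 / 3.5 = 101.11 kPa.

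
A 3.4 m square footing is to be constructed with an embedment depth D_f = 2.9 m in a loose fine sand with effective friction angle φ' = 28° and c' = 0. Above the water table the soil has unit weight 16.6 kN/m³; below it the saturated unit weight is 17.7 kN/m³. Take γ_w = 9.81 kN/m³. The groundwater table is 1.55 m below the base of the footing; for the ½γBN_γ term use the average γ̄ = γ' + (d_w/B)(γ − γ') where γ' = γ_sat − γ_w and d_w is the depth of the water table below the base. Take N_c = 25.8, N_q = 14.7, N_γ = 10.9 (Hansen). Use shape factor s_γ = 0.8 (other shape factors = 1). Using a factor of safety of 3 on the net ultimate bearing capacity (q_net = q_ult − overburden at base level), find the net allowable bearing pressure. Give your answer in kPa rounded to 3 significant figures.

q = γ·D_f = 16.6 × 2.9 = 48.14 kPa.
γ' = 7.89 kN/m³; averaging over the depth B below the base, γ̄ = γ' + (d_w/B)(γ − γ') = 11.861 kN/m³.
q·N_q = 48.14 × 14.7 = 707.66 kPa
0.5·γ·B·N_γ·s_γ = 0.5 × 11.861 × 3.4 × 10.9 × 0.8 = 175.82 kPa
q_ult = 707.66 + 175.82 = 883.48 kPa.
q_net = 883.48 − 48.14 = 835.34 kPa.
q_all(net) = 835.34 / 3 = 278.45 kPa.

q_all(net) ≈ 278 kPa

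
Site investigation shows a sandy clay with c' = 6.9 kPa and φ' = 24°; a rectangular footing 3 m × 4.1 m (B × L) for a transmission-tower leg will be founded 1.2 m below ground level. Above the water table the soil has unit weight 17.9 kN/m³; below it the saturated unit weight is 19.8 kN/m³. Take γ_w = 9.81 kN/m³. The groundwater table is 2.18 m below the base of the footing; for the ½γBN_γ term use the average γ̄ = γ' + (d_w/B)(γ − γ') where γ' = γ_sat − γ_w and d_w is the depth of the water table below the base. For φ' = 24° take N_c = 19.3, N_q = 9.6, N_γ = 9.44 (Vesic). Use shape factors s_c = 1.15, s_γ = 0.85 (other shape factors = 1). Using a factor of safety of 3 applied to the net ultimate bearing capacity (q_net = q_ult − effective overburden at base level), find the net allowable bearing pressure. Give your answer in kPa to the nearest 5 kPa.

q = γ·D_f = 17.9 × 1.2 = 21.48 kPa.
γ' = 9.99 kN/m³; averaging over the depth B below the base, γ̄ = γ' + (d_w/B)(γ − γ') = 15.738 kN/m³.
c·N_c·s_c = 6.9 × 19.3 × 1.15 = 153.15 kPa
q·N_q = 21.48 × 9.6 = 206.21 kPa
0.5·γ·B·N_γ·s_γ = 0.5 × 15.738 × 3 × 9.44 × 0.85 = 189.42 kPa
q_ult = 153.15 + 206.21 + 189.42 = 548.78 kPa.
Net ultimate: q_net = 548.78 − 21.48 = 527.3 kPa.
q_all(net) = 527.3 / 3 = 175.77 kPa.

q_all(net) ≈ 175 kPa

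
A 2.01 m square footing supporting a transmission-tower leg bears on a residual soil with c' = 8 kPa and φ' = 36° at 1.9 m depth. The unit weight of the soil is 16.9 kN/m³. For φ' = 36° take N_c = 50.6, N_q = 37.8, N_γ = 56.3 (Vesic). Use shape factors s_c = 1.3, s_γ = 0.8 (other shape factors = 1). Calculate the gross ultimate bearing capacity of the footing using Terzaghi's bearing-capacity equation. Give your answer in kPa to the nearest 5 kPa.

q_ult ≈ 2505 kPa

Overburden at base level: q = 16.9 × 1.9 = 32.11 kPa.
Cohesion term c·N_c·s_c = 8 × 50.6 × 1.3 = 526.24 kPa; surcharge term q·N_q = 32.11 × 37.8 = 1213.8 kPa; self-weight term 0.5·γ·B·N_γ·s_γ = 0.5 × 16.9 × 2.01 × 56.3 × 0.8 = 764.98 kPa.
q_ult = 526.24 + 1213.8 + 764.98 = 2505 kPa.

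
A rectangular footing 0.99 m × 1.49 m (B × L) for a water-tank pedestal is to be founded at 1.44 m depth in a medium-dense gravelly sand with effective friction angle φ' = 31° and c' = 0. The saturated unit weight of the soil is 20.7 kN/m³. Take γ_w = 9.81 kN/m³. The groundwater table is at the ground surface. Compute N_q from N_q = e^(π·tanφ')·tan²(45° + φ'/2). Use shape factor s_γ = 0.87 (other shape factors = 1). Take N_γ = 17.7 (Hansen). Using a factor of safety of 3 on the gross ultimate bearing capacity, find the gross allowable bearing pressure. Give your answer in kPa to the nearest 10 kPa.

N_q = e^(π·tan31°)·tan²(60.5°) = 20.63.
γ' = 20.7 − 9.81 = 10.89 kN/m³ (submerged throughout). q = 10.89 × 1.44 = 15.682 kPa; the same γ' applies in the ½γBN_γ term.
q·N_q = 15.682 × 20.631 = 323.52 kPa
0.5·γ·B·N_γ·s_γ = 0.5 × 10.89 × 0.99 × 17.7 × 0.87 = 83.009 kPa
q_ult = 323.52 + 83.009 = 406.53 kPa.
q_all = 406.53 / 3 = 135.51 kPa.

q_all ≈ 140 kPa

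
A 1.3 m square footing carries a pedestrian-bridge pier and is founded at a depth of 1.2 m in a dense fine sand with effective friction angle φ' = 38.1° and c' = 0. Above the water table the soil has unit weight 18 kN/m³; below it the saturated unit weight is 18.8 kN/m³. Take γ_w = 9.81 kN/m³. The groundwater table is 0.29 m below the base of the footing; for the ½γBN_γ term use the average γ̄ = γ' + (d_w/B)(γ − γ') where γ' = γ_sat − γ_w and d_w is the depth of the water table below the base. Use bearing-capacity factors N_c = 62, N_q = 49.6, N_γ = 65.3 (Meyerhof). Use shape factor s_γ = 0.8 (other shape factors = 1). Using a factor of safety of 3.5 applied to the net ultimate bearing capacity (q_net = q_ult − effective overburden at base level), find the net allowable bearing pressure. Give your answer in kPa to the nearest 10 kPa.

q_all(net) ≈ 410 kPa

Overburden at base level: q = 18 × 1.2 = 21.6 kPa.
The water table is 0.29 m below the base (< B = 1.3 m), so the ½γBN_γ term uses γ̄ = γ' + (d_w/B)(γ − γ') = 8.99 + (0.29/1.3)(18 − 8.99) = 11 kN/m³.
Surcharge term q·N_q = 21.6 × 49.6 = 1071.4 kPa; self-weight term 0.5·γ·B·N_γ·s_γ = 0.5 × 11 × 1.3 × 65.3 × 0.8 = 373.51 kPa.
q_ult = 1071.4 + 373.51 = 1444.9 kPa.
Net ultimate: q_net = 1444.9 − 21.6 = 1423.3 kPa.
q_all(net) = 1423.3 / 3.5 = 406.65 kPa.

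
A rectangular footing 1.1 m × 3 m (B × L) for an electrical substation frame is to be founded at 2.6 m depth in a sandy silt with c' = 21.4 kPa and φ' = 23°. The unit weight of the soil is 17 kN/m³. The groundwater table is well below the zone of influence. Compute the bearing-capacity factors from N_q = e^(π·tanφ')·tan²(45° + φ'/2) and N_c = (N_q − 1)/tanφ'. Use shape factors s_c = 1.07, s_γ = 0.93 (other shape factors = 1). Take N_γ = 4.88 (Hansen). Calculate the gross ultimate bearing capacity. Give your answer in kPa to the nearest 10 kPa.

tan23° = 0.4245, so N_q = e^(π×0.4245)·tan²(56.5°) = 3.794 × 2.283 = 8.66.
N_c = (8.66 − 1)/tan23° = 18.05.
Overburden at base level: q = 17 × 2.6 = 44.2 kPa.
Cohesion term c·N_c·s_c = 21.4 × 18.049 × 1.07 = 413.28 kPa; surcharge term q·N_q = 44.2 × 8.6612 = 382.82 kPa; self-weight term 0.5·γ·B·N_γ·s_γ = 0.5 × 17 × 1.1 × 4.88 × 0.93 = 42.434 kPa.
q_ult = 413.28 + 382.82 + 42.434 = 838.54 kPa.

q_ult ≈ 840 kPa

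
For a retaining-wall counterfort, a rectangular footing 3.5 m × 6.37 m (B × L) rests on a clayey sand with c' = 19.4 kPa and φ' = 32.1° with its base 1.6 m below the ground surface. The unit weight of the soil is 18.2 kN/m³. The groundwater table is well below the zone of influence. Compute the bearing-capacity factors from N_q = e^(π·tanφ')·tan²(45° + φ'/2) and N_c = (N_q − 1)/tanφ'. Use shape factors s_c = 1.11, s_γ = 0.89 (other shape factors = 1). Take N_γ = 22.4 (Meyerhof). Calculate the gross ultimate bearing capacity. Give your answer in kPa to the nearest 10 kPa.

q_ult ≈ 2090 kPa

tan32.1° = 0.6273, so N_q = e^(π×0.6273)·tan²(61.05°) = 7.176 × 3.268 = 23.45.
N_c = (23.45 − 1)/tan32.1° = 35.79.
Effective surcharge at the founding depth q = γ·D_f = 18.2 × 1.6 = 29.12 kPa.
q_ult = c·N_c·s_c + q·N_q + 0.5·γ·B·N_γ·s_γ
     = 19.4 × 35.79 × 1.11 + 29.12 × 23.451 + 0.5 × 18.2 × 3.5 × 22.4 × 0.89
     = 770.69 + 682.89 + 634.96 = 2088.5 kPa.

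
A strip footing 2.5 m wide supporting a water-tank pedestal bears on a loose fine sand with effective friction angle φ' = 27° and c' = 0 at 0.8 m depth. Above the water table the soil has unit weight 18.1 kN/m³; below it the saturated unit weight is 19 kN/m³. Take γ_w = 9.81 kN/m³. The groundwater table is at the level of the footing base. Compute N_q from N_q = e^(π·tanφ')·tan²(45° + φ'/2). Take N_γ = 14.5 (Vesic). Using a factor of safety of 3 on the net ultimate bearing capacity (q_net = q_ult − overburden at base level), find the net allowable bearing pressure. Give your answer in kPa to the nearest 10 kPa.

q_all(net) ≈ 110 kPa

N_q = e^(π·tan27°)·tan²(58.5°) = 13.2.
Effective surcharge at the founding depth q = γ·D_f = 18.1 × 0.8 = 14.48 kPa.
The water table coincides with the base, so in the self-weight term γ → γ' = 9.19 kN/m³.
q_ult = q·N_q + 0.5·γ·B·N_γ
     = 14.48 × 13.199 + 0.5 × 9.19 × 2.5 × 14.5
     = 191.12 + 166.57 = 357.69 kPa.
q_net = 357.69 − 14.48 = 343.21 kPa.
q_all(net) = 343.21 / 3 = 114.4 kPa.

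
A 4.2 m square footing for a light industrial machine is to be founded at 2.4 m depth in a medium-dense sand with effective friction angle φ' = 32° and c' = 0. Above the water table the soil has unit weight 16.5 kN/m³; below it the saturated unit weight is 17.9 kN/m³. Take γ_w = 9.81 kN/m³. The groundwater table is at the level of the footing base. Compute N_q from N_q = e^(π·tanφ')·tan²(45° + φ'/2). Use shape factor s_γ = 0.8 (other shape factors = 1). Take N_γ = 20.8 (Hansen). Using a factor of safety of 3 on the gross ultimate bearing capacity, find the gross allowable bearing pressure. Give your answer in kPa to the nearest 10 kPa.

N_q = e^(π·tan32°)·tan²(61°) = 23.18.
Effective surcharge at the founding depth q = γ·D_f = 16.5 × 2.4 = 39.6 kPa.
The water table coincides with the base, so in the self-weight term γ → γ' = 8.09 kN/m³.
q_ult = q·N_q + 0.5·γ·B·N_γ·s_γ
     = 39.6 × 23.177 + 0.5 × 8.09 × 4.2 × 20.8 × 0.8
     = 917.8 + 282.7 = 1200.5 kPa.
q_all = 1200.5 / 3 = 400.17 kPa.

q_all ≈ 400 kPa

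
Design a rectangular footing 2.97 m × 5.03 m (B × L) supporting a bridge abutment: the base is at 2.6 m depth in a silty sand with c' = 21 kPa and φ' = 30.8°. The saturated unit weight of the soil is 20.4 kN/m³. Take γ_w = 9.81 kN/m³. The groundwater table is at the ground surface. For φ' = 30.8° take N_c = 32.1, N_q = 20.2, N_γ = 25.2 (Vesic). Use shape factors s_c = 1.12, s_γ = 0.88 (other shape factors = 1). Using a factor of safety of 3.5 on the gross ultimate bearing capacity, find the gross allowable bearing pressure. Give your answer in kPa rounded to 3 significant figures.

q_all ≈ 474 kPa

With the water table at the surface the whole profile is submerged: γ' = 20.4 − 9.81 = 10.59 kN/m³, so q = γ'·D_f = 27.534 kPa; the same γ' applies in the ½γBN_γ term.
q_ult = c·N_c·s_c + q·N_q + 0.5·γ·B·N_γ·s_γ
     = 21 × 32.1 × 1.12 + 27.534 × 20.2 + 0.5 × 10.59 × 2.97 × 25.2 × 0.88
     = 754.99 + 556.19 + 348.74 = 1659.9 kPa.
q_all = 1659.9 / 3.5 = 474.26 kPa.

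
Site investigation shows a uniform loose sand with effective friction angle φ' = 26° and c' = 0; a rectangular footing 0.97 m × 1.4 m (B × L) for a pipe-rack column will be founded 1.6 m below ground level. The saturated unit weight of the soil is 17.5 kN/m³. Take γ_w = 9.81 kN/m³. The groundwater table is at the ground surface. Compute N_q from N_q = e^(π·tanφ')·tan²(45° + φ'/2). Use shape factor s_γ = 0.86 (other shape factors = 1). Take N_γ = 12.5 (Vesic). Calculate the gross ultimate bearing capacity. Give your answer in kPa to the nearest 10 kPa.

tan26° = 0.4877, so N_q = e^(π×0.4877)·tan²(58°) = 4.629 × 2.561 = 11.85.
With the water table at the surface the whole profile is submerged: γ' = 17.5 − 9.81 = 7.69 kN/m³, so q = γ'·D_f = 12.304 kPa; the same γ' applies in the ½γBN_γ term.
q_ult = q·N_q + 0.5·γ·B·N_γ·s_γ
     = 12.304 × 11.854 + 0.5 × 7.69 × 0.97 × 12.5 × 0.86
     = 145.85 + 40.094 = 185.95 kPa.

q_ult ≈ 190 kPa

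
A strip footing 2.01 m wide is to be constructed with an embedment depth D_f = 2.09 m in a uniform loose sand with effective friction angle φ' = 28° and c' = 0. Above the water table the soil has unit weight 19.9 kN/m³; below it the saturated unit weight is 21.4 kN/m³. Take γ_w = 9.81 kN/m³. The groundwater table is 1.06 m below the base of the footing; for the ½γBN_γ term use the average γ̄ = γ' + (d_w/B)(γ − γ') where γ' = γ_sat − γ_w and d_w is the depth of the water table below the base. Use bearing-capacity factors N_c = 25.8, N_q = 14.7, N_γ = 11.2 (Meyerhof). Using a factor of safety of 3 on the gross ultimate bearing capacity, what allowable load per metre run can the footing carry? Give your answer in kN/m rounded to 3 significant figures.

≈ 530 kN/m

Overburden at base level: q = 19.9 × 2.09 = 41.591 kPa.
The water table is 1.06 m below the base (< B = 2.01 m), so the ½γBN_γ term uses γ̄ = γ' + (d_w/B)(γ − γ') = 11.59 + (1.06/2.01)(19.9 − 11.59) = 15.972 kN/m³.
Surcharge term q·N_q = 41.591 × 14.7 = 611.39 kPa; self-weight term 0.5·γ·B·N_γ = 0.5 × 15.972 × 2.01 × 11.2 = 179.79 kPa.
q_ult = 611.39 + 179.79 = 791.17 kPa.
Gross allowable pressure q_all = 791.17 / 3 = 263.72 kPa.
Allowable wall load = q_all × B = 263.72 × 2.01 = 530.09 kN per metre run.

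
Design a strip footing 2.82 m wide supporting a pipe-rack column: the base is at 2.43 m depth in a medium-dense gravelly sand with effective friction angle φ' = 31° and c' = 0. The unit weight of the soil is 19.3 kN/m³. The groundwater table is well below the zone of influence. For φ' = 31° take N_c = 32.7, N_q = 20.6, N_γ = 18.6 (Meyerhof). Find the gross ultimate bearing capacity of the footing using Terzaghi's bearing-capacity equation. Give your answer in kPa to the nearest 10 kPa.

Overburden at base level: q = 19.3 × 2.43 = 46.899 kPa.
Surcharge term q·N_q = 46.899 × 20.6 = 966.12 kPa; self-weight term 0.5·γ·B·N_γ = 0.5 × 19.3 × 2.82 × 18.6 = 506.16 kPa.
q_ult = 966.12 + 506.16 = 1472.3 kPa.

q_ult ≈ 1470 kPa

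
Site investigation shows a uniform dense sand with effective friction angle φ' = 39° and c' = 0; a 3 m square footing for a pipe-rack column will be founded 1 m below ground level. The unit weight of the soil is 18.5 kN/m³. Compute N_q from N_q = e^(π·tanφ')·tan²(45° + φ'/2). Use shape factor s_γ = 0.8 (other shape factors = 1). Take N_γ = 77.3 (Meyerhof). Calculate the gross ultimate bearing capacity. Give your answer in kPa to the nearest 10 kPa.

q_ult ≈ 2750 kPa

tan39° = 0.8098, so N_q = e^(π×0.8098)·tan²(64.5°) = 12.731 × 4.395 = 55.96.
q = γ·D_f = 18.5 × 1 = 18.5 kPa.
q·N_q = 18.5 × 55.957 = 1035.2 kPa
0.5·γ·B·N_γ·s_γ = 0.5 × 18.5 × 3 × 77.3 × 0.8 = 1716.1 kPa
q_ult = 1035.2 + 1716.1 = 2751.3 kPa.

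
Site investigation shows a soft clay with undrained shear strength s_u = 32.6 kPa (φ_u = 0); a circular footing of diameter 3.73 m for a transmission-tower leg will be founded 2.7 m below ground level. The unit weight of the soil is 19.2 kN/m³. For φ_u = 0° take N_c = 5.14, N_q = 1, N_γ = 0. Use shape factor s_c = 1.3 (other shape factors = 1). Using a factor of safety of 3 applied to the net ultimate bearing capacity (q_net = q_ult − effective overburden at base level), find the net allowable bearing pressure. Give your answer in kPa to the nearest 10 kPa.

Overburden at base level: q = 19.2 × 2.7 = 51.84 kPa.
Cohesion term c·N_c·s_c = 32.6 × 5.14 × 1.3 = 217.83 kPa; surcharge term q·N_q = 51.84 × 1 = 51.84 kPa.
q_ult = 217.83 + 51.84 = 269.67 kPa.
Net ultimate: q_net = 269.67 − 51.84 = 217.83 kPa.
q_all(net) = 217.83 / 3 = 72.611 kPa.

q_all(net) ≈ 70 kPa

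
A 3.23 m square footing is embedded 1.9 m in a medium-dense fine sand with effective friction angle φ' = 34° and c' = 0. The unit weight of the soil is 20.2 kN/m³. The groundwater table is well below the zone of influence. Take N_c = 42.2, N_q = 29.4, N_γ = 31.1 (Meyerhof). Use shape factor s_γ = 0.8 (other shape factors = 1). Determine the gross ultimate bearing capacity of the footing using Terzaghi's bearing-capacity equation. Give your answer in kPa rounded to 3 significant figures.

q = γ·D_f = 20.2 × 1.9 = 38.38 kPa.
q·N_q = 38.38 × 29.4 = 1128.4 kPa
0.5·γ·B·N_γ·s_γ = 0.5 × 20.2 × 3.23 × 31.1 × 0.8 = 811.66 kPa
q_ult = 1128.4 + 811.66 = 1940 kPa.

q_ult ≈ 1940 kPa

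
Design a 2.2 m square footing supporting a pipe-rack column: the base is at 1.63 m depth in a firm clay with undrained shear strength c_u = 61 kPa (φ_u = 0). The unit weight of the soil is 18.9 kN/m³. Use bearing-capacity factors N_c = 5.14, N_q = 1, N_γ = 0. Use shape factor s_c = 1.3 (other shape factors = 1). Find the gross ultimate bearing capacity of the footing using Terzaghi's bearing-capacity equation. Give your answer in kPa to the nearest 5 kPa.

Effective surcharge at the founding depth q = γ·D_f = 18.9 × 1.63 = 30.807 kPa.
q_ult = c·N_c·s_c + q·N_q
     = 61 × 5.14 × 1.3 + 30.807 × 1
     = 407.6 + 30.807 = 438.41 kPa.

q_ult ≈ 440 kPa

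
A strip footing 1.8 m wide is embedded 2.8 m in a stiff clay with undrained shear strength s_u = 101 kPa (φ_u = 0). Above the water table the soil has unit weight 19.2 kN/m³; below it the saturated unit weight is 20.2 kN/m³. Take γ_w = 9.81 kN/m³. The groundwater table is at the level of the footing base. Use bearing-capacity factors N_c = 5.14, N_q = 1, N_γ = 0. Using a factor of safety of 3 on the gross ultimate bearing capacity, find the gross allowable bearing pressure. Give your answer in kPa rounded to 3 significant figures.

q = γ·D_f = 19.2 × 2.8 = 53.76 kPa.
c·N_c = 101 × 5.14 = 519.14 kPa
q·N_q = 53.76 × 1 = 53.76 kPa
q_ult = 519.14 + 53.76 = 572.9 kPa.
q_all = 572.9 / 3 = 190.97 kPa.

q_all ≈ 191 kPa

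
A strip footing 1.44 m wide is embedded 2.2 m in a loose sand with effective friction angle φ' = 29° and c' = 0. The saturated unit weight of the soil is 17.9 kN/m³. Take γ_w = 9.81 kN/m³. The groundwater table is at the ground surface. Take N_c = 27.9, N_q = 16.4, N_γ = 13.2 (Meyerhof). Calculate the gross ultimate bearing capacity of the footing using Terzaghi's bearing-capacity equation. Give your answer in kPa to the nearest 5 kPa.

q_ult ≈ 370 kPa

Water table at ground surface, so effective unit weight γ' = 17.9 − 9.81 = 8.09 kN/m³ is used throughout; overburden q = 8.09 × 2.2 = 17.798 kPa; the same γ' applies in the ½γBN_γ term.
Surcharge term q·N_q = 17.798 × 16.4 = 291.89 kPa; self-weight term 0.5·γ·B·N_γ = 0.5 × 8.09 × 1.44 × 13.2 = 76.887 kPa.
q_ult = 291.89 + 76.887 = 368.77 kPa.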